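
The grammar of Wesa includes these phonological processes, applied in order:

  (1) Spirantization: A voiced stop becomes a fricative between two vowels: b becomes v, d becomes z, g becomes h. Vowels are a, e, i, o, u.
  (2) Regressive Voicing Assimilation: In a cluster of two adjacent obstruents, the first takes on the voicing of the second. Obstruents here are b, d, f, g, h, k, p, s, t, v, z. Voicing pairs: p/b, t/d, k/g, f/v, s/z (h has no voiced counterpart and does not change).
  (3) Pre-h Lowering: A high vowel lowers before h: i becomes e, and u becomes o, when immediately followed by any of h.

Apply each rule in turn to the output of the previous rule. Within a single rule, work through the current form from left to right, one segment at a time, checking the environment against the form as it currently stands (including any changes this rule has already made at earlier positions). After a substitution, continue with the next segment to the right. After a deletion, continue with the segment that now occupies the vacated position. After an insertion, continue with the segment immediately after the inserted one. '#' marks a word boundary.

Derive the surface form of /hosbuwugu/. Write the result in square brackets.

(1) Spirantization: [hosbuwugu] → [hosbuwuhu]
(2) Regressive Voicing Assimilation: [hosbuwuhu] → [hozbuwuhu]
(3) Pre-h Lowering: [hozbuwuhu] → [hozbuwohu]

[hozbuwohu]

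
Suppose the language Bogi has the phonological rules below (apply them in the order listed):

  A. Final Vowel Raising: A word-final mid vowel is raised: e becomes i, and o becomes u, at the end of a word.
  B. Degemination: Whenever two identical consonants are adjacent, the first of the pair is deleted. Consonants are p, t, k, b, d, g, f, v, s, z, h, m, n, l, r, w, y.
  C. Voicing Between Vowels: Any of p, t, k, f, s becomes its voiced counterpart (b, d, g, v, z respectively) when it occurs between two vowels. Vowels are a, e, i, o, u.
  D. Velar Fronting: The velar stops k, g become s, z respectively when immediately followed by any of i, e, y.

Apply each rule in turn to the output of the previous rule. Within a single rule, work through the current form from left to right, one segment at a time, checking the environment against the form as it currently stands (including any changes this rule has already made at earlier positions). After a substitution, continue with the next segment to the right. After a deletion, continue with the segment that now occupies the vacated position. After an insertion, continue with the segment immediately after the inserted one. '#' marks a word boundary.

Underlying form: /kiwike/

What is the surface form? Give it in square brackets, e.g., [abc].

A Final Vowel Raising: [kiwike] → [kiwiki]
B Degemination: no change — [kiwiki]
C Voicing Between Vowels: [kiwiki] → [kiwigi]
D Velar Fronting: [kiwigi] → [siwizi]

[siwizi]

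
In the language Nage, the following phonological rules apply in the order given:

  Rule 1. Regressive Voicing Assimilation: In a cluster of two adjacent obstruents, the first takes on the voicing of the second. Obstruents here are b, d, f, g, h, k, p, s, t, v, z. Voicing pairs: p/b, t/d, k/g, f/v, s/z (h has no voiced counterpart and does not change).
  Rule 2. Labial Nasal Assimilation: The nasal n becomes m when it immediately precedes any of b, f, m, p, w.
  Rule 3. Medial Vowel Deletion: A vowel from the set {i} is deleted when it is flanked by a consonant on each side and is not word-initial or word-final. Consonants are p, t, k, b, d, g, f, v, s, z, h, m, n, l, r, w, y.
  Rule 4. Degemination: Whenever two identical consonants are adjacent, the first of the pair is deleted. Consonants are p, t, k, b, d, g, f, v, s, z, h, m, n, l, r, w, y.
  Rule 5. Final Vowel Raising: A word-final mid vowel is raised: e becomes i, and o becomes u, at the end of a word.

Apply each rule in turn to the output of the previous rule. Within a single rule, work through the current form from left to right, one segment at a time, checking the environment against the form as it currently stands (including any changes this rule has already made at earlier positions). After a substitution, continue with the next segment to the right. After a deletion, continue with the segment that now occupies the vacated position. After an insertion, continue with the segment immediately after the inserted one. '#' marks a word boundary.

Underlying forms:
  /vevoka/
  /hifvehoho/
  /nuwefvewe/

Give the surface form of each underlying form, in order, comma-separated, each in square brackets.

/vevoka/:
  Rule 1 Regressive Voicing Assimilation: no change — [vevoka]
  Rule 2 Labial Nasal Assimilation: no change — [vevoka]
  Rule 3 Medial Vowel Deletion: no change — [vevoka]
  Rule 4 Degemination: no change — [vevoka]
  Rule 5 Final Vowel Raising: no change — [vevoka]
/hifvehoho/:
  Rule 1 Regressive Voicing Assimilation: [hifvehoho] → [hivvehoho]
  Rule 2 Labial Nasal Assimilation: no change — [hivvehoho]
  Rule 3 Medial Vowel Deletion: [hivvehoho] → [hvvehoho]
  Rule 4 Degemination: [hvvehoho] → [hvehoho]
  Rule 5 Final Vowel Raising: [hvehoho] → [hvehohu]
/nuwefvewe/:
  Rule 1 Regressive Voicing Assimilation: [nuwefvewe] → [nuwevvewe]
  Rule 2 Labial Nasal Assimilation: no change — [nuwevvewe]
  Rule 3 Medial Vowel Deletion: no change — [nuwevvewe]
  Rule 4 Degemination: [nuwevvewe] → [nuwevewe]
  Rule 5 Final Vowel Raising: [nuwevewe] → [nuwevewi]

[vevoka], [hvehohu], [nuwevewi]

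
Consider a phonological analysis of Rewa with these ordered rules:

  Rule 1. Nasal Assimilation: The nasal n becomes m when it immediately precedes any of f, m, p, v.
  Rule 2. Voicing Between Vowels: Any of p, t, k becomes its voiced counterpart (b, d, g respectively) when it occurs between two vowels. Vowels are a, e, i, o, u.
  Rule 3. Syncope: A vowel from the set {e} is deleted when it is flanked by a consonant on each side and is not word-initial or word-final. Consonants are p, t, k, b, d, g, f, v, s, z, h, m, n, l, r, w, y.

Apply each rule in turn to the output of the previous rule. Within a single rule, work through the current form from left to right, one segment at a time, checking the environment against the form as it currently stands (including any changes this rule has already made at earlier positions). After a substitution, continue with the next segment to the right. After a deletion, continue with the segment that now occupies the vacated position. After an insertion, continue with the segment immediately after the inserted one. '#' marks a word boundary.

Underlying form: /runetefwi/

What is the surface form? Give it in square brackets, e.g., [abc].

[rundfwi]

Rule 1 Nasal Assimilation: no change — [runetefwi]
Rule 2 Voicing Between Vowels: [runetefwi] → [runedefwi]
Rule 3 Syncope: [runedefwi] → [rundfwi]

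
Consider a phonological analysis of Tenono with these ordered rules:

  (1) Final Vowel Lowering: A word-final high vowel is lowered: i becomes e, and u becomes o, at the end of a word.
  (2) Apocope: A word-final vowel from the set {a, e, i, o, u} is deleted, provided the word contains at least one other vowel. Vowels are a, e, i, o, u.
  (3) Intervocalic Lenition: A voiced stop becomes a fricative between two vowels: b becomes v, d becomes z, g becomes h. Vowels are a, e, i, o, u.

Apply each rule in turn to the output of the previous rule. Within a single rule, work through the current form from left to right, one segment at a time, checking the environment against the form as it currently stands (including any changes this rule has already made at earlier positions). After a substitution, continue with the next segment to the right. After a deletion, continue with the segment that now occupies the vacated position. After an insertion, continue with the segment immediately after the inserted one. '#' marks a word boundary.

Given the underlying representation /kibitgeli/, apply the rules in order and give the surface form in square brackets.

[kivitgel]

(1) Final Vowel Lowering: [kibitgeli] → [kibitgele]
(2) Apocope: [kibitgele] → [kibitgel]
(3) Intervocalic Lenition: [kibitgel] → [kivitgel]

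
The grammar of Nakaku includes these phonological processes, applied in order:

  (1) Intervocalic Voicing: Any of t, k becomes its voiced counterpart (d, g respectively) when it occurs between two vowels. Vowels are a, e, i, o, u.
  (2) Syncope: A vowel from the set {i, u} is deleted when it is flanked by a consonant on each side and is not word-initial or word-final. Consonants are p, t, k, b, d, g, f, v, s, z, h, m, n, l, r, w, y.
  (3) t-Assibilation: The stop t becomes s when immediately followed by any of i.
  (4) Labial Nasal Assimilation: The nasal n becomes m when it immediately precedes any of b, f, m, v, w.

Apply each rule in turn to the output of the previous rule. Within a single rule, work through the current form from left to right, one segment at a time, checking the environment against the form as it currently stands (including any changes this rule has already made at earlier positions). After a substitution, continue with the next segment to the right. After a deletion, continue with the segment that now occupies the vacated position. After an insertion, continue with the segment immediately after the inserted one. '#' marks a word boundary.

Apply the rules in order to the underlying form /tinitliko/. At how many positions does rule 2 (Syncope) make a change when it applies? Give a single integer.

(1) Intervocalic Voicing: [tinitliko] → [tinitligo]
(2) Syncope: [tinitligo] → [tntlgo]
(3) t-Assibilation: no change — [tntlgo]
(4) Labial Nasal Assimilation: no change — [tntlgo]
Rule 2 changed 3 position(s).

3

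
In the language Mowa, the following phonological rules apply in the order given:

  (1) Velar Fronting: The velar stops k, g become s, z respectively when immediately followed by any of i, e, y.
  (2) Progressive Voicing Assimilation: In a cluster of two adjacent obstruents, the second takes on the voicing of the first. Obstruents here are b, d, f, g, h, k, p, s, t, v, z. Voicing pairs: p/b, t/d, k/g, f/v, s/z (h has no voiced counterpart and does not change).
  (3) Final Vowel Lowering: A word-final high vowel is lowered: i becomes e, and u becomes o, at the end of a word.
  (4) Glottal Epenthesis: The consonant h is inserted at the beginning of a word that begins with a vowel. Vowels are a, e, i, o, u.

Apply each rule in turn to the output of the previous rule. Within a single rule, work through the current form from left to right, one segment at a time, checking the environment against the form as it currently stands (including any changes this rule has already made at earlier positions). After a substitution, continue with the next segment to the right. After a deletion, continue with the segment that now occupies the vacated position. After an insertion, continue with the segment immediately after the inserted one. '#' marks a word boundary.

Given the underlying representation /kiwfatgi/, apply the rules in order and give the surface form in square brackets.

(1) Velar Fronting: [kiwfatgi] → [siwfatzi]
(2) Progressive Voicing Assimilation: [siwfatzi] → [siwfatsi]
(3) Final Vowel Lowering: [siwfatsi] → [siwfatse]
(4) Glottal Epenthesis: no change — [siwfatse]

[siwfatse]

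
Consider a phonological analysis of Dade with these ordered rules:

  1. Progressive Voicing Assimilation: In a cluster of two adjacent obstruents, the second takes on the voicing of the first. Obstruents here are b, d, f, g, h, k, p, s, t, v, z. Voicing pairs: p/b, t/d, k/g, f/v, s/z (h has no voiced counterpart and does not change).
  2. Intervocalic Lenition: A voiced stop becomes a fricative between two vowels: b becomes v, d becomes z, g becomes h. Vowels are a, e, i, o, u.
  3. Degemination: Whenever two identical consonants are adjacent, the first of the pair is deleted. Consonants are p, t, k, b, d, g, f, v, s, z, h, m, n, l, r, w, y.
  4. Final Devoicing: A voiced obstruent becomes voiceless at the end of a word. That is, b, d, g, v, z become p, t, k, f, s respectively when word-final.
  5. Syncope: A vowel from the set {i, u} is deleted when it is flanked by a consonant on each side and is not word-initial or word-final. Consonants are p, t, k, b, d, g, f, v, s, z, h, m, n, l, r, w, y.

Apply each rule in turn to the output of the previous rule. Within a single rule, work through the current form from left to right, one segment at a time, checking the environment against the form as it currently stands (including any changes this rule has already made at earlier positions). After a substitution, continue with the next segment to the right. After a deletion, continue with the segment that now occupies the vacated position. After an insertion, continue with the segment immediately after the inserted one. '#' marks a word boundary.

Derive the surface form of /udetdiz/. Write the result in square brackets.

[uzets]

1 Progressive Voicing Assimilation: [udetdiz] → [udettiz]
2 Intervocalic Lenition: [udettiz] → [uzettiz]
3 Degemination: [uzettiz] → [uzetiz]
4 Final Devoicing: [uzetiz] → [uzetis]
5 Syncope: [uzetis] → [uzets]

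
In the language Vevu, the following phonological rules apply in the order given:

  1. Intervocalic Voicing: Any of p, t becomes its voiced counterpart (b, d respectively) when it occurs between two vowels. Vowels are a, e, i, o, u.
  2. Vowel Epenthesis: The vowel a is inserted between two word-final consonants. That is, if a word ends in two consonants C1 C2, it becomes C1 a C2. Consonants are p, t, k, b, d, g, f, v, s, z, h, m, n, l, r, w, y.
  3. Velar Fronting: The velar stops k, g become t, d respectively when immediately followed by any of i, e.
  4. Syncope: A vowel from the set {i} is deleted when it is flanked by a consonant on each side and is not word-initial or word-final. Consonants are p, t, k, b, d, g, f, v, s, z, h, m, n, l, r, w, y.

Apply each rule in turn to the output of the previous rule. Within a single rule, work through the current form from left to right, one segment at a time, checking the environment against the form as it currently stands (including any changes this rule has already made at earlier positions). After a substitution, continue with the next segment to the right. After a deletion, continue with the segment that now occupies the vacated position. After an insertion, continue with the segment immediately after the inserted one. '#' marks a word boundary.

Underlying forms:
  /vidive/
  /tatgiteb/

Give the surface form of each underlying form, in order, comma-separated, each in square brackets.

/vidive/:
  1 Intervocalic Voicing: no change — [vidive]
  2 Vowel Epenthesis: no change — [vidive]
  3 Velar Fronting: no change — [vidive]
  4 Syncope: [vidive] → [vdve]
/tatgiteb/:
  1 Intervocalic Voicing: [tatgiteb] → [tatgideb]
  2 Vowel Epenthesis: no change — [tatgideb]
  3 Velar Fronting: [tatgideb] → [tatdideb]
  4 Syncope: [tatdideb] → [tatddeb]

[vdve], [tatddeb]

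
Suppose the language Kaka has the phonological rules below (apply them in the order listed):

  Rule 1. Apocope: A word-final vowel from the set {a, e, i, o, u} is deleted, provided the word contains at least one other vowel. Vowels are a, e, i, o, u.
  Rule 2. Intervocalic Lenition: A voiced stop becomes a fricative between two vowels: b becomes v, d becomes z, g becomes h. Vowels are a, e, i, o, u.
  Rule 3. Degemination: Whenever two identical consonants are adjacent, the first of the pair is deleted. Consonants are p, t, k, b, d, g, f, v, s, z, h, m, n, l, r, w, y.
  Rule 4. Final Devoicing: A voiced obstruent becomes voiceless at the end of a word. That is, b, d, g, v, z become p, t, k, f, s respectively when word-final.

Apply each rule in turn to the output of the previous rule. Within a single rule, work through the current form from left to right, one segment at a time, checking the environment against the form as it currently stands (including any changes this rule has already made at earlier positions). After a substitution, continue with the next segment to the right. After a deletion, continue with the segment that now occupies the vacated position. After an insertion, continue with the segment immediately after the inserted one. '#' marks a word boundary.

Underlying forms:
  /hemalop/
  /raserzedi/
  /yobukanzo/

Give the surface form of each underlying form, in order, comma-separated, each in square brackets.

[hemalop], [raserzet], [yovukans]

/hemalop/:
  Rule 1 Apocope: no change — [hemalop]
  Rule 2 Intervocalic Lenition: no change — [hemalop]
  Rule 3 Degemination: no change — [hemalop]
  Rule 4 Final Devoicing: no change — [hemalop]
/raserzedi/:
  Rule 1 Apocope: [raserzedi] → [raserzed]
  Rule 2 Intervocalic Lenition: no change — [raserzed]
  Rule 3 Degemination: no change — [raserzed]
  Rule 4 Final Devoicing: [raserzed] → [raserzet]
/yobukanzo/:
  Rule 1 Apocope: [yobukanzo] → [yobukanz]
  Rule 2 Intervocalic Lenition: [yobukanz] → [yovukanz]
  Rule 3 Degemination: no change — [yovukanz]
  Rule 4 Final Devoicing: [yovukanz] → [yovukans]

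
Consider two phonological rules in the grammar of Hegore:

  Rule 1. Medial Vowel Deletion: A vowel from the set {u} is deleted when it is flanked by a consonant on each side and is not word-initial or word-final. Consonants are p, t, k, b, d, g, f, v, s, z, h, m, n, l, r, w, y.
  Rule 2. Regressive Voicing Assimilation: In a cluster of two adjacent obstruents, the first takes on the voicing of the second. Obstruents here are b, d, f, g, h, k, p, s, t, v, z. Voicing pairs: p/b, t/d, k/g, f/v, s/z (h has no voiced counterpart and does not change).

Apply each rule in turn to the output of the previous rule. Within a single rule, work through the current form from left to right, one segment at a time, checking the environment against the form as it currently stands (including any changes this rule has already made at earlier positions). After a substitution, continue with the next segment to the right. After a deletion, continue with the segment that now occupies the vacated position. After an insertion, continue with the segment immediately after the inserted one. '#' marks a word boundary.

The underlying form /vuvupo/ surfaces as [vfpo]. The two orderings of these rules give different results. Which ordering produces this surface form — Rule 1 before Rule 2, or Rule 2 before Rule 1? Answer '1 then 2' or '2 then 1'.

1 then 2

Order 1 then 2:
  1 Medial Vowel Deletion: [vuvupo] → [vvpo]
  2 Regressive Voicing Assimilation: [vvpo] → [vfpo]
  result: [vfpo]
Order 2 then 1:
  2 Regressive Voicing Assimilation: no change — [vuvupo]
  1 Medial Vowel Deletion: [vuvupo] → [vvpo]
  result: [vvpo]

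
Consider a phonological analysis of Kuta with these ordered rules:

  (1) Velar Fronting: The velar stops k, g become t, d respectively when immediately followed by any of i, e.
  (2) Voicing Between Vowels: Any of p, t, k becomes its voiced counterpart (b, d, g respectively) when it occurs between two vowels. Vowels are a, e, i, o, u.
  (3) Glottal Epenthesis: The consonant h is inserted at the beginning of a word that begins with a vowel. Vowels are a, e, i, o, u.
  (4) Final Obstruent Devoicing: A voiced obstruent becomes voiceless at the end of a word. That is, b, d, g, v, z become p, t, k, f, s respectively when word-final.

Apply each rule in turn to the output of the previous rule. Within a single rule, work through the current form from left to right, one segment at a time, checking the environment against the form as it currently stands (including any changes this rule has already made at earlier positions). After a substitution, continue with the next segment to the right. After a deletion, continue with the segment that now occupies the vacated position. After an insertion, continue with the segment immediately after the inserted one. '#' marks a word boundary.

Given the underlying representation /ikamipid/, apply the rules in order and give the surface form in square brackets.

[higamibit]

(1) Velar Fronting: no change — [ikamipid]
(2) Voicing Between Vowels: [ikamipid] → [igamibid]
(3) Glottal Epenthesis: [igamibid] → [higamibid]
(4) Final Obstruent Devoicing: [higamibid] → [higamibit]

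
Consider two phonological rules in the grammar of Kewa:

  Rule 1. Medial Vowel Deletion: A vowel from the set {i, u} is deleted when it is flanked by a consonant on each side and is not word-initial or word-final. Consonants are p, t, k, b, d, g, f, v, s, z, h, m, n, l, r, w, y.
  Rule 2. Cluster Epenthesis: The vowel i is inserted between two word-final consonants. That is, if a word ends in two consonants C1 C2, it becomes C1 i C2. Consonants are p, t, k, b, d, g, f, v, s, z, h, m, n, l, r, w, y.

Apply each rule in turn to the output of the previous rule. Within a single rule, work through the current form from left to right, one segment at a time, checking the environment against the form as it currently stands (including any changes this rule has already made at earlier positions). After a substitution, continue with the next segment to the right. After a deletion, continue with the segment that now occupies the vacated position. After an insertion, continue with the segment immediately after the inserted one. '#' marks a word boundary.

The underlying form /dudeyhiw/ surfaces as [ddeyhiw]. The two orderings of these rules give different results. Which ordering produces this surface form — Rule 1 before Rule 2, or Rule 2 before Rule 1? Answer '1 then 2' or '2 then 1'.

1 then 2

Order 1 then 2:
  1 Medial Vowel Deletion: [dudeyhiw] → [ddeyhw]
  2 Cluster Epenthesis: [ddeyhw] → [ddeyhiw]
  result: [ddeyhiw]
Order 2 then 1:
  2 Cluster Epenthesis: no change — [dudeyhiw]
  1 Medial Vowel Deletion: [dudeyhiw] → [ddeyhw]
  result: [ddeyhw]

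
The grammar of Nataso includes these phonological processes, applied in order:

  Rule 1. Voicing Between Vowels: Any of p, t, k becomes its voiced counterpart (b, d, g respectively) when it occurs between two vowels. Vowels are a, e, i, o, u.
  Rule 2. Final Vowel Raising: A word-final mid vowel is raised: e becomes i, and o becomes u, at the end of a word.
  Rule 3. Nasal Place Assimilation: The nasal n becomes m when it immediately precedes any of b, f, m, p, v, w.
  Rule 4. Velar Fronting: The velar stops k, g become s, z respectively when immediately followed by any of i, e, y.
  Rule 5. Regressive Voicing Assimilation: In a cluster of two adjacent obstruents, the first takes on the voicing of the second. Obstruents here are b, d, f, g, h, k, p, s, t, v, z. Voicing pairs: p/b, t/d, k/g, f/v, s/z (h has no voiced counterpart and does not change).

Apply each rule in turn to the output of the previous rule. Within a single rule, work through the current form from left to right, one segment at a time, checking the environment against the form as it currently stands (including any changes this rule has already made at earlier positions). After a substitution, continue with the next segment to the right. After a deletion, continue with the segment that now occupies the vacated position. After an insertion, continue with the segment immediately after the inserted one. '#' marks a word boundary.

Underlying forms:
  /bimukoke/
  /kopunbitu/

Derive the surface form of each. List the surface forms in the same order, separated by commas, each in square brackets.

/bimukoke/:
  Rule 1 Voicing Between Vowels: [bimukoke] → [bimugoge]
  Rule 2 Final Vowel Raising: [bimugoge] → [bimugogi]
  Rule 3 Nasal Place Assimilation: no change — [bimugogi]
  Rule 4 Velar Fronting: [bimugogi] → [bimugozi]
  Rule 5 Regressive Voicing Assimilation: no change — [bimugozi]
/kopunbitu/:
  Rule 1 Voicing Between Vowels: [kopunbitu] → [kobunbidu]
  Rule 2 Final Vowel Raising: no change — [kobunbidu]
  Rule 3 Nasal Place Assimilation: [kobunbidu] → [kobumbidu]
  Rule 4 Velar Fronting: no change — [kobumbidu]
  Rule 5 Regressive Voicing Assimilation: no change — [kobumbidu]

[bimugozi], [kobumbidu]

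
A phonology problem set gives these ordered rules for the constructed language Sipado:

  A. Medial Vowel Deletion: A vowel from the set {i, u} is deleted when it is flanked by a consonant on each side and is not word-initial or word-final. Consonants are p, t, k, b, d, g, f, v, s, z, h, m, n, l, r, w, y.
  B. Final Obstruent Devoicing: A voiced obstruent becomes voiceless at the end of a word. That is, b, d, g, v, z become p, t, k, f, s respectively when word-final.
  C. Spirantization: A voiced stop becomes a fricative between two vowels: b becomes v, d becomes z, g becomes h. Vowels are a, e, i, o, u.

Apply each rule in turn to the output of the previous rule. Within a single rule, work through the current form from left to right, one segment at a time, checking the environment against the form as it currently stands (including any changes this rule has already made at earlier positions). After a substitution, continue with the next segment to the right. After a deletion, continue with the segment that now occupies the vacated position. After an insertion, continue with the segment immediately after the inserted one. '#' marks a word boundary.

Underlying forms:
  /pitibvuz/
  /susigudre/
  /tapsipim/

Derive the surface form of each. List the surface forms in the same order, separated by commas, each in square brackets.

/pitibvuz/:
  A Medial Vowel Deletion: [pitibvuz] → [ptbvz]
  B Final Obstruent Devoicing: [ptbvz] → [ptbvs]
  C Spirantization: no change — [ptbvs]
/susigudre/:
  A Medial Vowel Deletion: [susigudre] → [ssgdre]
  B Final Obstruent Devoicing: no change — [ssgdre]
  C Spirantization: no change — [ssgdre]
/tapsipim/:
  A Medial Vowel Deletion: [tapsipim] → [tapspm]
  B Final Obstruent Devoicing: no change — [tapspm]
  C Spirantization: no change — [tapspm]

[ptbvs], [ssgdre], [tapspm]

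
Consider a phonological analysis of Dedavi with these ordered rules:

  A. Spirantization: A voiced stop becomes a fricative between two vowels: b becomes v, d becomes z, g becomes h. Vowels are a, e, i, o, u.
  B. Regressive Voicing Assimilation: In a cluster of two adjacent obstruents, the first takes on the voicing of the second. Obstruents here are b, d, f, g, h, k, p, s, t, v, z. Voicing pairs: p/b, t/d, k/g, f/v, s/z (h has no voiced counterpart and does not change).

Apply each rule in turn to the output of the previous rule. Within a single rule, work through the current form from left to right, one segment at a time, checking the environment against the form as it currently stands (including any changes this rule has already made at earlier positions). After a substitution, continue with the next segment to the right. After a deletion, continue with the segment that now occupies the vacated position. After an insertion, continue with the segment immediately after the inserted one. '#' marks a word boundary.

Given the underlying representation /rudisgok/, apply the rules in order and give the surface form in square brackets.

A Spirantization: [rudisgok] → [ruzisgok]
B Regressive Voicing Assimilation: [ruzisgok] → [ruzizgok]

[ruzizgok]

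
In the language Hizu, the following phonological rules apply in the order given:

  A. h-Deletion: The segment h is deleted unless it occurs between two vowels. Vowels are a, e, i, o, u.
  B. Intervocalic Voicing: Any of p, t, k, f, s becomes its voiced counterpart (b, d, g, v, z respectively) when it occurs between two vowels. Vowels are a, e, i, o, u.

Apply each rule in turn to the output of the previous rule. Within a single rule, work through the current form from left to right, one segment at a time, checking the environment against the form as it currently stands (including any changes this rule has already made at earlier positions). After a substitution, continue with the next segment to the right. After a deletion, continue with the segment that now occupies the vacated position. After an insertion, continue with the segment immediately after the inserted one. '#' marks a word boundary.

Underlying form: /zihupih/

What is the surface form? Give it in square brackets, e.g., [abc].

[zihubi]

A h-Deletion: [zihupih] → [zihupi]
B Intervocalic Voicing: [zihupi] → [zihubi]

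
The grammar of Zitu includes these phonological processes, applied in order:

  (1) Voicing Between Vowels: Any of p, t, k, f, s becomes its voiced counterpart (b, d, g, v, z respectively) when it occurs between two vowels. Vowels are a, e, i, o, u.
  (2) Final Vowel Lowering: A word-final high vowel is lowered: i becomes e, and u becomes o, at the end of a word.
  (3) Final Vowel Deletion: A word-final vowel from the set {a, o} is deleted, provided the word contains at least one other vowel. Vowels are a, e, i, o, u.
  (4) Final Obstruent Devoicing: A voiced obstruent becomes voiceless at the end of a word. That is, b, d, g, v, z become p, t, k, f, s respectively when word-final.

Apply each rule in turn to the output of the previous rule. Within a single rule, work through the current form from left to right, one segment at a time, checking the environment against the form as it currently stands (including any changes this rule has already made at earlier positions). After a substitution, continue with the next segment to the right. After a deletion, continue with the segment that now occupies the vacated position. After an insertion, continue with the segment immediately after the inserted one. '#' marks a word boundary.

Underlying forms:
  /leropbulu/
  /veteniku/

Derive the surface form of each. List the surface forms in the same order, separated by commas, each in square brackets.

[leropbul], [vedenik]

/leropbulu/:
  (1) Voicing Between Vowels: no change — [leropbulu]
  (2) Final Vowel Lowering: [leropbulu] → [leropbulo]
  (3) Final Vowel Deletion: [leropbulo] → [leropbul]
  (4) Final Obstruent Devoicing: no change — [leropbul]
/veteniku/:
  (1) Voicing Between Vowels: [veteniku] → [vedenigu]
  (2) Final Vowel Lowering: [vedenigu] → [vedenigo]
  (3) Final Vowel Deletion: [vedenigo] → [vedenig]
  (4) Final Obstruent Devoicing: [vedenig] → [vedenik]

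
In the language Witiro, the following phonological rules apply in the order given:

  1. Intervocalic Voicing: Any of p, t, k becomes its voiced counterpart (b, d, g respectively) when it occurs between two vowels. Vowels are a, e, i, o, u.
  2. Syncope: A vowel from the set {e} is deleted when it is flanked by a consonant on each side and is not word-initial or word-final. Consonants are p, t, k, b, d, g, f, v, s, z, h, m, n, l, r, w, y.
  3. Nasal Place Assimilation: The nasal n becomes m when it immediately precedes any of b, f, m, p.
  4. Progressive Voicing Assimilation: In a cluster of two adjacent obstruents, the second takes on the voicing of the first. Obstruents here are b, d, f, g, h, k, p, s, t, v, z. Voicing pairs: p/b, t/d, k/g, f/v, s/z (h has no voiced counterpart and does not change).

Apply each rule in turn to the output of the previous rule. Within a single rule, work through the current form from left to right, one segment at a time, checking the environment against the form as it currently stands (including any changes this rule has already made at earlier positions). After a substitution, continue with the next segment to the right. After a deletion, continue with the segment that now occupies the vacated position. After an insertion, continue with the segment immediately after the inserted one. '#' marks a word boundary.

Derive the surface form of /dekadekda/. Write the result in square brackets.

1 Intervocalic Voicing: [dekadekda] → [degadekda]
2 Syncope: [degadekda] → [dgadkda]
3 Nasal Place Assimilation: no change — [dgadkda]
4 Progressive Voicing Assimilation: [dgadkda] → [dgadgda]

[dgadgda]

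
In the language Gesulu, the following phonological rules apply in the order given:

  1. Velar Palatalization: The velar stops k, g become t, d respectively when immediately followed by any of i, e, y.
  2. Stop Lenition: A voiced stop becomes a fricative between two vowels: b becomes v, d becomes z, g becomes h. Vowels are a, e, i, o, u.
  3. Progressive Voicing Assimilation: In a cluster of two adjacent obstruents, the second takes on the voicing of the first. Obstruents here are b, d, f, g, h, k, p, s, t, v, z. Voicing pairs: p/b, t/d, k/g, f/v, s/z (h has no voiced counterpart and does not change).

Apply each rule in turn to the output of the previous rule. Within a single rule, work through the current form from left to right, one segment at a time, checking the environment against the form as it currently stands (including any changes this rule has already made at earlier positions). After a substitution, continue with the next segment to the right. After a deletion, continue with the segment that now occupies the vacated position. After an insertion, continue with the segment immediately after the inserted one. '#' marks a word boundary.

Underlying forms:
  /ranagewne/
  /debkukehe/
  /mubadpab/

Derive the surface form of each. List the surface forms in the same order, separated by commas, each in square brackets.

[ranazewne], [debgutehe], [muvadbab]

/ranagewne/:
  1 Velar Palatalization: [ranagewne] → [ranadewne]
  2 Stop Lenition: [ranadewne] → [ranazewne]
  3 Progressive Voicing Assimilation: no change — [ranazewne]
/debkukehe/:
  1 Velar Palatalization: [debkukehe] → [debkutehe]
  2 Stop Lenition: no change — [debkutehe]
  3 Progressive Voicing Assimilation: [debkutehe] → [debgutehe]
/mubadpab/:
  1 Velar Palatalization: no change — [mubadpab]
  2 Stop Lenition: [mubadpab] → [muvadpab]
  3 Progressive Voicing Assimilation: [muvadpab] → [muvadbab]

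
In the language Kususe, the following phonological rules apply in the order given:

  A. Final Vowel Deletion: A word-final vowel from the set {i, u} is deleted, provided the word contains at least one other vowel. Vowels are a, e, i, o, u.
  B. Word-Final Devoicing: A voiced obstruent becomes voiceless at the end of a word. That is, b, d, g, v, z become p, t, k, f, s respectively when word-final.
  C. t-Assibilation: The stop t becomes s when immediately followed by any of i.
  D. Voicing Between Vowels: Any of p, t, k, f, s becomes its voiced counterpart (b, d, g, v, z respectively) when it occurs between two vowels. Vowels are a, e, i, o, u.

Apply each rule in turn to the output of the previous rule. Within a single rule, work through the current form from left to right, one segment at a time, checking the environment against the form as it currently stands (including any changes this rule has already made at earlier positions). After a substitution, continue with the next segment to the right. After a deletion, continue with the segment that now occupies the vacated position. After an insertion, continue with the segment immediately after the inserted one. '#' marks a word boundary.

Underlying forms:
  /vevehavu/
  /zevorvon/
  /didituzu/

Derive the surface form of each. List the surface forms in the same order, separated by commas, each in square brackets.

[vevehaf], [zevorvon], [dididus]

/vevehavu/:
  A Final Vowel Deletion: [vevehavu] → [vevehav]
  B Word-Final Devoicing: [vevehav] → [vevehaf]
  C t-Assibilation: no change — [vevehaf]
  D Voicing Between Vowels: no change — [vevehaf]
/zevorvon/:
  A Final Vowel Deletion: no change — [zevorvon]
  B Word-Final Devoicing: no change — [zevorvon]
  C t-Assibilation: no change — [zevorvon]
  D Voicing Between Vowels: no change — [zevorvon]
/didituzu/:
  A Final Vowel Deletion: [didituzu] → [didituz]
  B Word-Final Devoicing: [didituz] → [diditus]
  C t-Assibilation: no change — [diditus]
  D Voicing Between Vowels: [diditus] → [dididus]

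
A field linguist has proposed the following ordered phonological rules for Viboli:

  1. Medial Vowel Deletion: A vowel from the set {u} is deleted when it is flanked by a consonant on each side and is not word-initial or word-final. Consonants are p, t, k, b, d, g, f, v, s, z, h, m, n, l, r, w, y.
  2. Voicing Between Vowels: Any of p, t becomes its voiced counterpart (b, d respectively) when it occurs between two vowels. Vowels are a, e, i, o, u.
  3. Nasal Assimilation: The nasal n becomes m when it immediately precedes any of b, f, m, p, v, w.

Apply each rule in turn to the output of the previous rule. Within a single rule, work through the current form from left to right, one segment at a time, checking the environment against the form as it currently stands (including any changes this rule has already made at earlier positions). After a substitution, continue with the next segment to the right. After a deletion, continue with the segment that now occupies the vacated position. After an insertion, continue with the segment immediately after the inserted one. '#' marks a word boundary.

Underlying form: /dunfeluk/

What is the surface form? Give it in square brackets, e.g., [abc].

1 Medial Vowel Deletion: [dunfeluk] → [dnfelk]
2 Voicing Between Vowels: no change — [dnfelk]
3 Nasal Assimilation: [dnfelk] → [dmfelk]

[dmfelk]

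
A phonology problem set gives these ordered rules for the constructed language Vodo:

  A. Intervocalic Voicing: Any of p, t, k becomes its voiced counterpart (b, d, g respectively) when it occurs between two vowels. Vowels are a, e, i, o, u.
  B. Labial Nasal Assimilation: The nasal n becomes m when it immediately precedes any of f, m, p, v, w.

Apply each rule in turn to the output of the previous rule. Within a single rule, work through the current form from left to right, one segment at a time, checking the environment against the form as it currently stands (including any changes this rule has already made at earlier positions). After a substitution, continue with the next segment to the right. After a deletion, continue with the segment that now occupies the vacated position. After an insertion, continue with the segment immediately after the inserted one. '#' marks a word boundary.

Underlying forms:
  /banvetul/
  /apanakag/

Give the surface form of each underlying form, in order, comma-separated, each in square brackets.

[bamvedul], [abanagag]

/banvetul/:
  A Intervocalic Voicing: [banvetul] → [banvedul]
  B Labial Nasal Assimilation: [banvedul] → [bamvedul]
/apanakag/:
  A Intervocalic Voicing: [apanakag] → [abanagag]
  B Labial Nasal Assimilation: no change — [abanagag]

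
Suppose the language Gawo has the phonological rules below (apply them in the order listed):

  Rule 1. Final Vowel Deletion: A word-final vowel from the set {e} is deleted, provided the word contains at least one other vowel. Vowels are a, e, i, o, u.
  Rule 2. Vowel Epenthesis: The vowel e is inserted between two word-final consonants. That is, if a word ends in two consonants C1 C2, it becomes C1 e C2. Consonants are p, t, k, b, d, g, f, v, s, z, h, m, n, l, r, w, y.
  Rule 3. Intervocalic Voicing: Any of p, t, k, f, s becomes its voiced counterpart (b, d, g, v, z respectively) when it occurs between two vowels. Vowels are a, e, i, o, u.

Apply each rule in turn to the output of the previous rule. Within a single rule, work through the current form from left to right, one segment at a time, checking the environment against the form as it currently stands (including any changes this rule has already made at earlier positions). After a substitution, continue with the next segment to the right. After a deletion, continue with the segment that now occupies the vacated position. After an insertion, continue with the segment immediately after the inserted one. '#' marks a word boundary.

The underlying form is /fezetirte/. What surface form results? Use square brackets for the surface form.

[fezediret]

Rule 1 Final Vowel Deletion: [fezetirte] → [fezetirt]
Rule 2 Vowel Epenthesis: [fezetirt] → [fezetiret]
Rule 3 Intervocalic Voicing: [fezetiret] → [fezediret]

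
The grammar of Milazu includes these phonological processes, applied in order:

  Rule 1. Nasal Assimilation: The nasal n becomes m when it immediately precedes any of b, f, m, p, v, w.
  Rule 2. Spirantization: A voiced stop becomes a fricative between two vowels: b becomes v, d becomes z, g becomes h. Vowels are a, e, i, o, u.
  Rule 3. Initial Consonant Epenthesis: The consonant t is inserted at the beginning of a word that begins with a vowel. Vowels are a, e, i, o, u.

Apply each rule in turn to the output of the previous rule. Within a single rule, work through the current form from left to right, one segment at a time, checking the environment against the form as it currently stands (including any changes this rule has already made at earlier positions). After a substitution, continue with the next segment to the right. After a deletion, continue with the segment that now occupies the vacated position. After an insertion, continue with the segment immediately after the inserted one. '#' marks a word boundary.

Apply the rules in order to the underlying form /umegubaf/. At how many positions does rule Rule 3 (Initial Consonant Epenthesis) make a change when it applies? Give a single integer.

Rule 1 Nasal Assimilation: no change — [umegubaf]
Rule 2 Spirantization: [umegubaf] → [umehuvaf]
Rule 3 Initial Consonant Epenthesis: [umehuvaf] → [tumehuvaf]
Rule Rule 3 changed 1 position(s).

1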